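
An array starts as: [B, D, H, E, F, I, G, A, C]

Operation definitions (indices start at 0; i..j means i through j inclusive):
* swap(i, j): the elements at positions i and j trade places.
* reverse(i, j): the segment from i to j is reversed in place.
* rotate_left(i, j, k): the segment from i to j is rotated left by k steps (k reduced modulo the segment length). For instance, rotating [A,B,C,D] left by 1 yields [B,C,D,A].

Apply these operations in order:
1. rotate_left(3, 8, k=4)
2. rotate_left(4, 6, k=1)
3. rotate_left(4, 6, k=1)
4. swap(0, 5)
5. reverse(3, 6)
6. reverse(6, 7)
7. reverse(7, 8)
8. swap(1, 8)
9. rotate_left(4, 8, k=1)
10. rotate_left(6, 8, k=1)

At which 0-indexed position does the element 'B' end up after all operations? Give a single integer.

Answer: 7

Derivation:
After 1 (rotate_left(3, 8, k=4)): [B, D, H, A, C, E, F, I, G]
After 2 (rotate_left(4, 6, k=1)): [B, D, H, A, E, F, C, I, G]
After 3 (rotate_left(4, 6, k=1)): [B, D, H, A, F, C, E, I, G]
After 4 (swap(0, 5)): [C, D, H, A, F, B, E, I, G]
After 5 (reverse(3, 6)): [C, D, H, E, B, F, A, I, G]
After 6 (reverse(6, 7)): [C, D, H, E, B, F, I, A, G]
After 7 (reverse(7, 8)): [C, D, H, E, B, F, I, G, A]
After 8 (swap(1, 8)): [C, A, H, E, B, F, I, G, D]
After 9 (rotate_left(4, 8, k=1)): [C, A, H, E, F, I, G, D, B]
After 10 (rotate_left(6, 8, k=1)): [C, A, H, E, F, I, D, B, G]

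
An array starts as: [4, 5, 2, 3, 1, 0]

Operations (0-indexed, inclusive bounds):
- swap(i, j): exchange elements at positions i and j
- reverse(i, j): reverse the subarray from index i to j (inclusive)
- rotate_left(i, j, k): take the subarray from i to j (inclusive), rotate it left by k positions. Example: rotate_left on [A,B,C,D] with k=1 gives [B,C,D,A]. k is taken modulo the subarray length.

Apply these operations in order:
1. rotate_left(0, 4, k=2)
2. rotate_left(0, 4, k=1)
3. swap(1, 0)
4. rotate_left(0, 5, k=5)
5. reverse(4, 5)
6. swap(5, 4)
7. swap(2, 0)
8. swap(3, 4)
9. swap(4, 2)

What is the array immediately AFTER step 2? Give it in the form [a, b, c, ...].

Answer: [3, 1, 4, 5, 2, 0]

Derivation:
After 1 (rotate_left(0, 4, k=2)): [2, 3, 1, 4, 5, 0]
After 2 (rotate_left(0, 4, k=1)): [3, 1, 4, 5, 2, 0]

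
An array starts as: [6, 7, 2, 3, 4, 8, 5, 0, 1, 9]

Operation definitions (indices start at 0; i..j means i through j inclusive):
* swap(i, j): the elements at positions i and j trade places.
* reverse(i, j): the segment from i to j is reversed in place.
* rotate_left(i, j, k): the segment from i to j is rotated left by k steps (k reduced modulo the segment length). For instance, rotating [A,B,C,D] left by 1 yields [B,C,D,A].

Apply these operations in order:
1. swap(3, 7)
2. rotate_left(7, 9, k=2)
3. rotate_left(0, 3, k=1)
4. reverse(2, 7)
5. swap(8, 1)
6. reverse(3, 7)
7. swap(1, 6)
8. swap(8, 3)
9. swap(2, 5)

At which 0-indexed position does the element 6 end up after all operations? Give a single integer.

Answer: 4

Derivation:
After 1 (swap(3, 7)): [6, 7, 2, 0, 4, 8, 5, 3, 1, 9]
After 2 (rotate_left(7, 9, k=2)): [6, 7, 2, 0, 4, 8, 5, 9, 3, 1]
After 3 (rotate_left(0, 3, k=1)): [7, 2, 0, 6, 4, 8, 5, 9, 3, 1]
After 4 (reverse(2, 7)): [7, 2, 9, 5, 8, 4, 6, 0, 3, 1]
After 5 (swap(8, 1)): [7, 3, 9, 5, 8, 4, 6, 0, 2, 1]
After 6 (reverse(3, 7)): [7, 3, 9, 0, 6, 4, 8, 5, 2, 1]
After 7 (swap(1, 6)): [7, 8, 9, 0, 6, 4, 3, 5, 2, 1]
After 8 (swap(8, 3)): [7, 8, 9, 2, 6, 4, 3, 5, 0, 1]
After 9 (swap(2, 5)): [7, 8, 4, 2, 6, 9, 3, 5, 0, 1]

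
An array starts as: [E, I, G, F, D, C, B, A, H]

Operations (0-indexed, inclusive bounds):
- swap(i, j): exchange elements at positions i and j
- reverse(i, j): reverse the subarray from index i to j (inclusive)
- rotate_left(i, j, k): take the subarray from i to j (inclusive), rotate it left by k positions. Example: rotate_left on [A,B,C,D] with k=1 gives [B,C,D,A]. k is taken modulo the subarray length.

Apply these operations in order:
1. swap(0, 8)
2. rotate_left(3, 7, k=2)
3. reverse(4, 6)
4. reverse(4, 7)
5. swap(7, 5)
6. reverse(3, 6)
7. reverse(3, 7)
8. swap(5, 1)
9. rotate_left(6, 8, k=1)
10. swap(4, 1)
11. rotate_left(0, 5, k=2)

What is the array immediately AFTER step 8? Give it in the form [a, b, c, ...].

After 1 (swap(0, 8)): [H, I, G, F, D, C, B, A, E]
After 2 (rotate_left(3, 7, k=2)): [H, I, G, C, B, A, F, D, E]
After 3 (reverse(4, 6)): [H, I, G, C, F, A, B, D, E]
After 4 (reverse(4, 7)): [H, I, G, C, D, B, A, F, E]
After 5 (swap(7, 5)): [H, I, G, C, D, F, A, B, E]
After 6 (reverse(3, 6)): [H, I, G, A, F, D, C, B, E]
After 7 (reverse(3, 7)): [H, I, G, B, C, D, F, A, E]
After 8 (swap(5, 1)): [H, D, G, B, C, I, F, A, E]

Answer: [H, D, G, B, C, I, F, A, E]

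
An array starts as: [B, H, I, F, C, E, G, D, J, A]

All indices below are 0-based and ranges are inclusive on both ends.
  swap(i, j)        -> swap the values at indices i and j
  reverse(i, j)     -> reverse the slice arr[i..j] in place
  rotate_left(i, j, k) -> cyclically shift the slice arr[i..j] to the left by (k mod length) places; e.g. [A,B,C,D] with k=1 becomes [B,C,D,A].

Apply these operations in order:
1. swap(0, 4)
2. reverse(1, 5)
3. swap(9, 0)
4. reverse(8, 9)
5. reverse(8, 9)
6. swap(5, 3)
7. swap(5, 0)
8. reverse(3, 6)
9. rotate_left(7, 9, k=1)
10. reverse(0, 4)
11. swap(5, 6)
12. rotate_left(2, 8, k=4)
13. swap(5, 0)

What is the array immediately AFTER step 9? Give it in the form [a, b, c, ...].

Answer: [F, E, B, G, A, I, H, J, C, D]

Derivation:
After 1 (swap(0, 4)): [C, H, I, F, B, E, G, D, J, A]
After 2 (reverse(1, 5)): [C, E, B, F, I, H, G, D, J, A]
After 3 (swap(9, 0)): [A, E, B, F, I, H, G, D, J, C]
After 4 (reverse(8, 9)): [A, E, B, F, I, H, G, D, C, J]
After 5 (reverse(8, 9)): [A, E, B, F, I, H, G, D, J, C]
After 6 (swap(5, 3)): [A, E, B, H, I, F, G, D, J, C]
After 7 (swap(5, 0)): [F, E, B, H, I, A, G, D, J, C]
After 8 (reverse(3, 6)): [F, E, B, G, A, I, H, D, J, C]
After 9 (rotate_left(7, 9, k=1)): [F, E, B, G, A, I, H, J, C, D]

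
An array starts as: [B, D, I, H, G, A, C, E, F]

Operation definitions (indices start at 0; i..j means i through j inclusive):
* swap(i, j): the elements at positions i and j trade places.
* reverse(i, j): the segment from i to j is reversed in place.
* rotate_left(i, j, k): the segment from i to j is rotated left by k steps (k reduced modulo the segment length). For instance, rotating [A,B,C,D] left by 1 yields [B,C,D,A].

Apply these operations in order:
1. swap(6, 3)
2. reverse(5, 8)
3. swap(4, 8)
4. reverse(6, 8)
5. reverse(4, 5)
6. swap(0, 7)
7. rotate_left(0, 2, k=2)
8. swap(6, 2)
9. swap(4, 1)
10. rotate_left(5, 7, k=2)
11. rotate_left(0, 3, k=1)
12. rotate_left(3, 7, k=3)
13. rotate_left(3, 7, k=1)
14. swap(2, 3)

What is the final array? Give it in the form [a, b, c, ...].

Answer: [F, G, D, C, I, H, B, A, E]

Derivation:
After 1 (swap(6, 3)): [B, D, I, C, G, A, H, E, F]
After 2 (reverse(5, 8)): [B, D, I, C, G, F, E, H, A]
After 3 (swap(4, 8)): [B, D, I, C, A, F, E, H, G]
After 4 (reverse(6, 8)): [B, D, I, C, A, F, G, H, E]
After 5 (reverse(4, 5)): [B, D, I, C, F, A, G, H, E]
After 6 (swap(0, 7)): [H, D, I, C, F, A, G, B, E]
After 7 (rotate_left(0, 2, k=2)): [I, H, D, C, F, A, G, B, E]
After 8 (swap(6, 2)): [I, H, G, C, F, A, D, B, E]
After 9 (swap(4, 1)): [I, F, G, C, H, A, D, B, E]
After 10 (rotate_left(5, 7, k=2)): [I, F, G, C, H, B, A, D, E]
After 11 (rotate_left(0, 3, k=1)): [F, G, C, I, H, B, A, D, E]
After 12 (rotate_left(3, 7, k=3)): [F, G, C, A, D, I, H, B, E]
After 13 (rotate_left(3, 7, k=1)): [F, G, C, D, I, H, B, A, E]
After 14 (swap(2, 3)): [F, G, D, C, I, H, B, A, E]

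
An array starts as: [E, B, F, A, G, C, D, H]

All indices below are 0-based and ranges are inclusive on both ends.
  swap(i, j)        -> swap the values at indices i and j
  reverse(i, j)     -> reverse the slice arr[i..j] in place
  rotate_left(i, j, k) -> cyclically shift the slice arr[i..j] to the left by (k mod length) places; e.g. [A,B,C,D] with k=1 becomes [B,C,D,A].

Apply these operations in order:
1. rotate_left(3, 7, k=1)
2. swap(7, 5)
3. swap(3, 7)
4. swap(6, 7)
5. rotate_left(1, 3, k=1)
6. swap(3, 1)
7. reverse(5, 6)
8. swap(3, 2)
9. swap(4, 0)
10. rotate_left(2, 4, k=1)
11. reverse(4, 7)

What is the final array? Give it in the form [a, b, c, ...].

After 1 (rotate_left(3, 7, k=1)): [E, B, F, G, C, D, H, A]
After 2 (swap(7, 5)): [E, B, F, G, C, A, H, D]
After 3 (swap(3, 7)): [E, B, F, D, C, A, H, G]
After 4 (swap(6, 7)): [E, B, F, D, C, A, G, H]
After 5 (rotate_left(1, 3, k=1)): [E, F, D, B, C, A, G, H]
After 6 (swap(3, 1)): [E, B, D, F, C, A, G, H]
After 7 (reverse(5, 6)): [E, B, D, F, C, G, A, H]
After 8 (swap(3, 2)): [E, B, F, D, C, G, A, H]
After 9 (swap(4, 0)): [C, B, F, D, E, G, A, H]
After 10 (rotate_left(2, 4, k=1)): [C, B, D, E, F, G, A, H]
After 11 (reverse(4, 7)): [C, B, D, E, H, A, G, F]

Answer: [C, B, D, E, H, A, G, F]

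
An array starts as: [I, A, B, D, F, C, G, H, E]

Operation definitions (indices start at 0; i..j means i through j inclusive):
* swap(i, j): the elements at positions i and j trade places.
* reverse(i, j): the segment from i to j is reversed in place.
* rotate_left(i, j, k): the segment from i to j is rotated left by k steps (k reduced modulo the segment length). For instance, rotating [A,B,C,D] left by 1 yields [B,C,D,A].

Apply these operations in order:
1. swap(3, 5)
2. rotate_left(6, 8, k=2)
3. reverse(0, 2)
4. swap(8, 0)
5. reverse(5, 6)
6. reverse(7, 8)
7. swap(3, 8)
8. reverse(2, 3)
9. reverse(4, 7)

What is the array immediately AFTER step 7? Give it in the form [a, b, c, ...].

After 1 (swap(3, 5)): [I, A, B, C, F, D, G, H, E]
After 2 (rotate_left(6, 8, k=2)): [I, A, B, C, F, D, E, G, H]
After 3 (reverse(0, 2)): [B, A, I, C, F, D, E, G, H]
After 4 (swap(8, 0)): [H, A, I, C, F, D, E, G, B]
After 5 (reverse(5, 6)): [H, A, I, C, F, E, D, G, B]
After 6 (reverse(7, 8)): [H, A, I, C, F, E, D, B, G]
After 7 (swap(3, 8)): [H, A, I, G, F, E, D, B, C]

Answer: [H, A, I, G, F, E, D, B, C]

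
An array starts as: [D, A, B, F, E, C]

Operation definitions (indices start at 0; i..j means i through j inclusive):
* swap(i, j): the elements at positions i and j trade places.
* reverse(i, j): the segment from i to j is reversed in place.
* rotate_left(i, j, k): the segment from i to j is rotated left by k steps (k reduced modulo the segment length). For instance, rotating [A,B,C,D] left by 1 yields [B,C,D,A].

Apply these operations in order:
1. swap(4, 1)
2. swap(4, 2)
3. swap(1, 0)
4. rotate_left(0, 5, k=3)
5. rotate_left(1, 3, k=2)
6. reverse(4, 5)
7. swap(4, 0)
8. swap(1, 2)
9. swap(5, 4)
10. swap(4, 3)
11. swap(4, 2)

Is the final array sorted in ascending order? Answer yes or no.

After 1 (swap(4, 1)): [D, E, B, F, A, C]
After 2 (swap(4, 2)): [D, E, A, F, B, C]
After 3 (swap(1, 0)): [E, D, A, F, B, C]
After 4 (rotate_left(0, 5, k=3)): [F, B, C, E, D, A]
After 5 (rotate_left(1, 3, k=2)): [F, E, B, C, D, A]
After 6 (reverse(4, 5)): [F, E, B, C, A, D]
After 7 (swap(4, 0)): [A, E, B, C, F, D]
After 8 (swap(1, 2)): [A, B, E, C, F, D]
After 9 (swap(5, 4)): [A, B, E, C, D, F]
After 10 (swap(4, 3)): [A, B, E, D, C, F]
After 11 (swap(4, 2)): [A, B, C, D, E, F]

Answer: yes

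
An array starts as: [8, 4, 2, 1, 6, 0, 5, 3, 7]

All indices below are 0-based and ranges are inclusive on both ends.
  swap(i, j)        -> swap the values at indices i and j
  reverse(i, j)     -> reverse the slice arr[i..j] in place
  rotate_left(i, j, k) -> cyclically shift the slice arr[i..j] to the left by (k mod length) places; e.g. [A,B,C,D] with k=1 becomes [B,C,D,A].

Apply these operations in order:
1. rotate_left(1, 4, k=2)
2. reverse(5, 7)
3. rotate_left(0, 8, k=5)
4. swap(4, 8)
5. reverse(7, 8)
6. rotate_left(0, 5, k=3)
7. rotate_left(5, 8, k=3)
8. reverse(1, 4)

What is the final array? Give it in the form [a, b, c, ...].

After 1 (rotate_left(1, 4, k=2)): [8, 1, 6, 4, 2, 0, 5, 3, 7]
After 2 (reverse(5, 7)): [8, 1, 6, 4, 2, 3, 5, 0, 7]
After 3 (rotate_left(0, 8, k=5)): [3, 5, 0, 7, 8, 1, 6, 4, 2]
After 4 (swap(4, 8)): [3, 5, 0, 7, 2, 1, 6, 4, 8]
After 5 (reverse(7, 8)): [3, 5, 0, 7, 2, 1, 6, 8, 4]
After 6 (rotate_left(0, 5, k=3)): [7, 2, 1, 3, 5, 0, 6, 8, 4]
After 7 (rotate_left(5, 8, k=3)): [7, 2, 1, 3, 5, 4, 0, 6, 8]
After 8 (reverse(1, 4)): [7, 5, 3, 1, 2, 4, 0, 6, 8]

Answer: [7, 5, 3, 1, 2, 4, 0, 6, 8]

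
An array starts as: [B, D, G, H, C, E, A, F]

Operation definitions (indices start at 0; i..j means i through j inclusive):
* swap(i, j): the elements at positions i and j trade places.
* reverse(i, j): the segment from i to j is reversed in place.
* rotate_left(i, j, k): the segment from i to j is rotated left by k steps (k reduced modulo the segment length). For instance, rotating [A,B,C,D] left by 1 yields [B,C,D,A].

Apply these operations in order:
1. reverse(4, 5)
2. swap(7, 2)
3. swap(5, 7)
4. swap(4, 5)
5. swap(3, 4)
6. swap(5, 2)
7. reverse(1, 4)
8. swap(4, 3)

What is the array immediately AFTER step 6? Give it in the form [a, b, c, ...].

After 1 (reverse(4, 5)): [B, D, G, H, E, C, A, F]
After 2 (swap(7, 2)): [B, D, F, H, E, C, A, G]
After 3 (swap(5, 7)): [B, D, F, H, E, G, A, C]
After 4 (swap(4, 5)): [B, D, F, H, G, E, A, C]
After 5 (swap(3, 4)): [B, D, F, G, H, E, A, C]
After 6 (swap(5, 2)): [B, D, E, G, H, F, A, C]

Answer: [B, D, E, G, H, F, A, C]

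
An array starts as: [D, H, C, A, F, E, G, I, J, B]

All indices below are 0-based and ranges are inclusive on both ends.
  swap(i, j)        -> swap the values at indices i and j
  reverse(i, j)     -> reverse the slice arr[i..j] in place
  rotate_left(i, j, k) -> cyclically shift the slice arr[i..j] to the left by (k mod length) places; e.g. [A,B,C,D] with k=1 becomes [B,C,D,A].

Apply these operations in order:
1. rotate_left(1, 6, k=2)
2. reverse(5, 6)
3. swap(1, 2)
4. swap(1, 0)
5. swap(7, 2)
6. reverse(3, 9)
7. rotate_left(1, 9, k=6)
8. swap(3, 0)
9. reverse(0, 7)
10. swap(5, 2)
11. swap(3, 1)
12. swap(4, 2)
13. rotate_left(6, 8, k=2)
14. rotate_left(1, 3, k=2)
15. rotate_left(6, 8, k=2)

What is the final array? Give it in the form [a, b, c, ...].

Answer: [J, B, D, F, G, I, E, A, C, H]

Derivation:
After 1 (rotate_left(1, 6, k=2)): [D, A, F, E, G, H, C, I, J, B]
After 2 (reverse(5, 6)): [D, A, F, E, G, C, H, I, J, B]
After 3 (swap(1, 2)): [D, F, A, E, G, C, H, I, J, B]
After 4 (swap(1, 0)): [F, D, A, E, G, C, H, I, J, B]
After 5 (swap(7, 2)): [F, D, I, E, G, C, H, A, J, B]
After 6 (reverse(3, 9)): [F, D, I, B, J, A, H, C, G, E]
After 7 (rotate_left(1, 9, k=6)): [F, C, G, E, D, I, B, J, A, H]
After 8 (swap(3, 0)): [E, C, G, F, D, I, B, J, A, H]
After 9 (reverse(0, 7)): [J, B, I, D, F, G, C, E, A, H]
After 10 (swap(5, 2)): [J, B, G, D, F, I, C, E, A, H]
After 11 (swap(3, 1)): [J, D, G, B, F, I, C, E, A, H]
After 12 (swap(4, 2)): [J, D, F, B, G, I, C, E, A, H]
After 13 (rotate_left(6, 8, k=2)): [J, D, F, B, G, I, A, C, E, H]
After 14 (rotate_left(1, 3, k=2)): [J, B, D, F, G, I, A, C, E, H]
After 15 (rotate_left(6, 8, k=2)): [J, B, D, F, G, I, E, A, C, H]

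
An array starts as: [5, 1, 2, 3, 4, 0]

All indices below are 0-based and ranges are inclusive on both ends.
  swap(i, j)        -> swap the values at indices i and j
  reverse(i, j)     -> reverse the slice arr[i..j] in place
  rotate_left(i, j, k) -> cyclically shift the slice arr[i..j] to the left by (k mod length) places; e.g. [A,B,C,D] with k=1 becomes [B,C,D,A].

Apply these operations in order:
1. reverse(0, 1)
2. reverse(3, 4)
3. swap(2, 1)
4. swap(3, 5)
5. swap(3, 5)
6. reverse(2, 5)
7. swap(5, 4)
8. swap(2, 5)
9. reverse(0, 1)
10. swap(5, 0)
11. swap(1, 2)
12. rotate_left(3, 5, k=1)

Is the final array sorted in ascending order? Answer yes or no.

After 1 (reverse(0, 1)): [1, 5, 2, 3, 4, 0]
After 2 (reverse(3, 4)): [1, 5, 2, 4, 3, 0]
After 3 (swap(2, 1)): [1, 2, 5, 4, 3, 0]
After 4 (swap(3, 5)): [1, 2, 5, 0, 3, 4]
After 5 (swap(3, 5)): [1, 2, 5, 4, 3, 0]
After 6 (reverse(2, 5)): [1, 2, 0, 3, 4, 5]
After 7 (swap(5, 4)): [1, 2, 0, 3, 5, 4]
After 8 (swap(2, 5)): [1, 2, 4, 3, 5, 0]
After 9 (reverse(0, 1)): [2, 1, 4, 3, 5, 0]
After 10 (swap(5, 0)): [0, 1, 4, 3, 5, 2]
After 11 (swap(1, 2)): [0, 4, 1, 3, 5, 2]
After 12 (rotate_left(3, 5, k=1)): [0, 4, 1, 5, 2, 3]

Answer: no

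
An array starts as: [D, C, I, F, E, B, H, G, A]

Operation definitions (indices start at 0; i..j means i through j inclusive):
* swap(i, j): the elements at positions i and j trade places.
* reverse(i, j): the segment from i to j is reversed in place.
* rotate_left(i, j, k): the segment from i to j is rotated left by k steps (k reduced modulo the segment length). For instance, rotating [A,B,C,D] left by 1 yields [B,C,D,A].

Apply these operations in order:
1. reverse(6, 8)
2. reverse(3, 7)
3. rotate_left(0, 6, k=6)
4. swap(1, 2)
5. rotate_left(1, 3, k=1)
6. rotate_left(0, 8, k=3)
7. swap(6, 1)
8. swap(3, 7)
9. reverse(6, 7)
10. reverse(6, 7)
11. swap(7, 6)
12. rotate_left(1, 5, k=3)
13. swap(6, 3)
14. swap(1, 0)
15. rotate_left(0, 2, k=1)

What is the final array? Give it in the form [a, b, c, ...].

Answer: [C, H, F, B, A, D, E, G, I]

Derivation:
After 1 (reverse(6, 8)): [D, C, I, F, E, B, A, G, H]
After 2 (reverse(3, 7)): [D, C, I, G, A, B, E, F, H]
After 3 (rotate_left(0, 6, k=6)): [E, D, C, I, G, A, B, F, H]
After 4 (swap(1, 2)): [E, C, D, I, G, A, B, F, H]
After 5 (rotate_left(1, 3, k=1)): [E, D, I, C, G, A, B, F, H]
After 6 (rotate_left(0, 8, k=3)): [C, G, A, B, F, H, E, D, I]
After 7 (swap(6, 1)): [C, E, A, B, F, H, G, D, I]
After 8 (swap(3, 7)): [C, E, A, D, F, H, G, B, I]
After 9 (reverse(6, 7)): [C, E, A, D, F, H, B, G, I]
After 10 (reverse(6, 7)): [C, E, A, D, F, H, G, B, I]
After 11 (swap(7, 6)): [C, E, A, D, F, H, B, G, I]
After 12 (rotate_left(1, 5, k=3)): [C, F, H, E, A, D, B, G, I]
After 13 (swap(6, 3)): [C, F, H, B, A, D, E, G, I]
After 14 (swap(1, 0)): [F, C, H, B, A, D, E, G, I]
After 15 (rotate_left(0, 2, k=1)): [C, H, F, B, A, D, E, G, I]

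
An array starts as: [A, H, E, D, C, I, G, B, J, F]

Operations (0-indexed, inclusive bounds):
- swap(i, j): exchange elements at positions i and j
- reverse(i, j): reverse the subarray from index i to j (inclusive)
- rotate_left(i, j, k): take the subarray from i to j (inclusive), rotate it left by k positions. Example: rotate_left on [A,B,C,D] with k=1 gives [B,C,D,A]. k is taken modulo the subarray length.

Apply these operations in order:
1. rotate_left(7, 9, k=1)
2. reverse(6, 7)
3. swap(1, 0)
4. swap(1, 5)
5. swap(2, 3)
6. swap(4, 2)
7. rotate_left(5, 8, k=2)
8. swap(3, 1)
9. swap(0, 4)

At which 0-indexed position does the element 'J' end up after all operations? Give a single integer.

Answer: 8

Derivation:
After 1 (rotate_left(7, 9, k=1)): [A, H, E, D, C, I, G, J, F, B]
After 2 (reverse(6, 7)): [A, H, E, D, C, I, J, G, F, B]
After 3 (swap(1, 0)): [H, A, E, D, C, I, J, G, F, B]
After 4 (swap(1, 5)): [H, I, E, D, C, A, J, G, F, B]
After 5 (swap(2, 3)): [H, I, D, E, C, A, J, G, F, B]
After 6 (swap(4, 2)): [H, I, C, E, D, A, J, G, F, B]
After 7 (rotate_left(5, 8, k=2)): [H, I, C, E, D, G, F, A, J, B]
After 8 (swap(3, 1)): [H, E, C, I, D, G, F, A, J, B]
After 9 (swap(0, 4)): [D, E, C, I, H, G, F, A, J, B]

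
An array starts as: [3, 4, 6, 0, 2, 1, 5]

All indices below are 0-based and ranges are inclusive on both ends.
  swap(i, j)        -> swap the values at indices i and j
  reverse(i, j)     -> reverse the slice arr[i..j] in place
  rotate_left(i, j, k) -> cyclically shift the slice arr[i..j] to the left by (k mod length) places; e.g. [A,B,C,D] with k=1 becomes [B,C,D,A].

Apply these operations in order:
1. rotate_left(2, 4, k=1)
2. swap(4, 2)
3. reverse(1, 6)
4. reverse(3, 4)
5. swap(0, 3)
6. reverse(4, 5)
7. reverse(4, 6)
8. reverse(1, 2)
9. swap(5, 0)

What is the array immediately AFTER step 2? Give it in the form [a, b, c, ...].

Answer: [3, 4, 6, 2, 0, 1, 5]

Derivation:
After 1 (rotate_left(2, 4, k=1)): [3, 4, 0, 2, 6, 1, 5]
After 2 (swap(4, 2)): [3, 4, 6, 2, 0, 1, 5]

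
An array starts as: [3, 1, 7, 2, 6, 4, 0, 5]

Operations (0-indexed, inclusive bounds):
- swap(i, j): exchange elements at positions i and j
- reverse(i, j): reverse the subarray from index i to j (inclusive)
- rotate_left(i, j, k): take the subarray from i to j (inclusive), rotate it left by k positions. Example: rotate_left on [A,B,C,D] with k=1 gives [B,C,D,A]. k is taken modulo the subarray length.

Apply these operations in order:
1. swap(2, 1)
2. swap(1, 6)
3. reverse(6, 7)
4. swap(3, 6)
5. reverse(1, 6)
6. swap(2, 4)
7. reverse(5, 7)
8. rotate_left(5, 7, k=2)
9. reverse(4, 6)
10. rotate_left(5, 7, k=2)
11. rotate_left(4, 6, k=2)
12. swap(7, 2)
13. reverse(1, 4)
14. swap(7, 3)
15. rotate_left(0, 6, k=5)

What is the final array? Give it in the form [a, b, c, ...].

Answer: [7, 0, 3, 1, 6, 5, 2, 4]

Derivation:
After 1 (swap(2, 1)): [3, 7, 1, 2, 6, 4, 0, 5]
After 2 (swap(1, 6)): [3, 0, 1, 2, 6, 4, 7, 5]
After 3 (reverse(6, 7)): [3, 0, 1, 2, 6, 4, 5, 7]
After 4 (swap(3, 6)): [3, 0, 1, 5, 6, 4, 2, 7]
After 5 (reverse(1, 6)): [3, 2, 4, 6, 5, 1, 0, 7]
After 6 (swap(2, 4)): [3, 2, 5, 6, 4, 1, 0, 7]
After 7 (reverse(5, 7)): [3, 2, 5, 6, 4, 7, 0, 1]
After 8 (rotate_left(5, 7, k=2)): [3, 2, 5, 6, 4, 1, 7, 0]
After 9 (reverse(4, 6)): [3, 2, 5, 6, 7, 1, 4, 0]
After 10 (rotate_left(5, 7, k=2)): [3, 2, 5, 6, 7, 0, 1, 4]
After 11 (rotate_left(4, 6, k=2)): [3, 2, 5, 6, 1, 7, 0, 4]
After 12 (swap(7, 2)): [3, 2, 4, 6, 1, 7, 0, 5]
After 13 (reverse(1, 4)): [3, 1, 6, 4, 2, 7, 0, 5]
After 14 (swap(7, 3)): [3, 1, 6, 5, 2, 7, 0, 4]
After 15 (rotate_left(0, 6, k=5)): [7, 0, 3, 1, 6, 5, 2, 4]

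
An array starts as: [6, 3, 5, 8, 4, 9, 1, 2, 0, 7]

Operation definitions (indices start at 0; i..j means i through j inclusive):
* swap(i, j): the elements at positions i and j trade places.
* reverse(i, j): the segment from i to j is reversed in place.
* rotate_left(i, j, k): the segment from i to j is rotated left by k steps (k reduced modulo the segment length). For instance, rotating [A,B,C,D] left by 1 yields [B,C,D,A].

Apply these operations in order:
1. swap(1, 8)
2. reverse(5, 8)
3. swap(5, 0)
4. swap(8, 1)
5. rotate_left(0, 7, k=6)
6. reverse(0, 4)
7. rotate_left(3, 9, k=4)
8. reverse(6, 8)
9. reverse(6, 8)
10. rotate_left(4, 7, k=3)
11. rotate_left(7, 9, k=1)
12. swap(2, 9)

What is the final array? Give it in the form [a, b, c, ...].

After 1 (swap(1, 8)): [6, 0, 5, 8, 4, 9, 1, 2, 3, 7]
After 2 (reverse(5, 8)): [6, 0, 5, 8, 4, 3, 2, 1, 9, 7]
After 3 (swap(5, 0)): [3, 0, 5, 8, 4, 6, 2, 1, 9, 7]
After 4 (swap(8, 1)): [3, 9, 5, 8, 4, 6, 2, 1, 0, 7]
After 5 (rotate_left(0, 7, k=6)): [2, 1, 3, 9, 5, 8, 4, 6, 0, 7]
After 6 (reverse(0, 4)): [5, 9, 3, 1, 2, 8, 4, 6, 0, 7]
After 7 (rotate_left(3, 9, k=4)): [5, 9, 3, 6, 0, 7, 1, 2, 8, 4]
After 8 (reverse(6, 8)): [5, 9, 3, 6, 0, 7, 8, 2, 1, 4]
After 9 (reverse(6, 8)): [5, 9, 3, 6, 0, 7, 1, 2, 8, 4]
After 10 (rotate_left(4, 7, k=3)): [5, 9, 3, 6, 2, 0, 7, 1, 8, 4]
After 11 (rotate_left(7, 9, k=1)): [5, 9, 3, 6, 2, 0, 7, 8, 4, 1]
After 12 (swap(2, 9)): [5, 9, 1, 6, 2, 0, 7, 8, 4, 3]

Answer: [5, 9, 1, 6, 2, 0, 7, 8, 4, 3]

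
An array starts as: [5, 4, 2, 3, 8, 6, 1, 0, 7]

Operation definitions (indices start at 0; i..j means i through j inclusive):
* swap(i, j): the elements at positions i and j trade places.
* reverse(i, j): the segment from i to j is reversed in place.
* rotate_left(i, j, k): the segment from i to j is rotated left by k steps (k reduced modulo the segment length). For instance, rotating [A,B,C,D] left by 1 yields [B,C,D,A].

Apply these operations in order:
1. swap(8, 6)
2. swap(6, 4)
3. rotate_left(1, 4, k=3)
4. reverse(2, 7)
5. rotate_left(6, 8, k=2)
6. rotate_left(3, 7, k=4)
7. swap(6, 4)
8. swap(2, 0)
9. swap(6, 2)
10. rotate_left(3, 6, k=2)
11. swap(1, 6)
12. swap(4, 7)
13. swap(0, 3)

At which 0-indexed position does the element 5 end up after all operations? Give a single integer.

After 1 (swap(8, 6)): [5, 4, 2, 3, 8, 6, 7, 0, 1]
After 2 (swap(6, 4)): [5, 4, 2, 3, 7, 6, 8, 0, 1]
After 3 (rotate_left(1, 4, k=3)): [5, 7, 4, 2, 3, 6, 8, 0, 1]
After 4 (reverse(2, 7)): [5, 7, 0, 8, 6, 3, 2, 4, 1]
After 5 (rotate_left(6, 8, k=2)): [5, 7, 0, 8, 6, 3, 1, 2, 4]
After 6 (rotate_left(3, 7, k=4)): [5, 7, 0, 2, 8, 6, 3, 1, 4]
After 7 (swap(6, 4)): [5, 7, 0, 2, 3, 6, 8, 1, 4]
After 8 (swap(2, 0)): [0, 7, 5, 2, 3, 6, 8, 1, 4]
After 9 (swap(6, 2)): [0, 7, 8, 2, 3, 6, 5, 1, 4]
After 10 (rotate_left(3, 6, k=2)): [0, 7, 8, 6, 5, 2, 3, 1, 4]
After 11 (swap(1, 6)): [0, 3, 8, 6, 5, 2, 7, 1, 4]
After 12 (swap(4, 7)): [0, 3, 8, 6, 1, 2, 7, 5, 4]
After 13 (swap(0, 3)): [6, 3, 8, 0, 1, 2, 7, 5, 4]

Answer: 7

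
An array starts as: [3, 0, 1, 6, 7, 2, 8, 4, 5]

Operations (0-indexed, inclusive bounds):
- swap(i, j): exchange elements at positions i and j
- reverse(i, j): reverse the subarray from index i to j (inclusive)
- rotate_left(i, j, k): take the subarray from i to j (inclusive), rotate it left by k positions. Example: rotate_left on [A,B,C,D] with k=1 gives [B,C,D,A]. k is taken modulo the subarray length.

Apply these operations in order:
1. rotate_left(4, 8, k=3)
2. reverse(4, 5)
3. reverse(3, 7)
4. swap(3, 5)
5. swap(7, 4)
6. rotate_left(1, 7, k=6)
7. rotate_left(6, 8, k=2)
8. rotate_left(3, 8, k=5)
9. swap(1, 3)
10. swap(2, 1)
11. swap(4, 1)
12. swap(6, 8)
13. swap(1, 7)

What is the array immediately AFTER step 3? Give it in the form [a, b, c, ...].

Answer: [3, 0, 1, 2, 7, 4, 5, 6, 8]

Derivation:
After 1 (rotate_left(4, 8, k=3)): [3, 0, 1, 6, 4, 5, 7, 2, 8]
After 2 (reverse(4, 5)): [3, 0, 1, 6, 5, 4, 7, 2, 8]
After 3 (reverse(3, 7)): [3, 0, 1, 2, 7, 4, 5, 6, 8]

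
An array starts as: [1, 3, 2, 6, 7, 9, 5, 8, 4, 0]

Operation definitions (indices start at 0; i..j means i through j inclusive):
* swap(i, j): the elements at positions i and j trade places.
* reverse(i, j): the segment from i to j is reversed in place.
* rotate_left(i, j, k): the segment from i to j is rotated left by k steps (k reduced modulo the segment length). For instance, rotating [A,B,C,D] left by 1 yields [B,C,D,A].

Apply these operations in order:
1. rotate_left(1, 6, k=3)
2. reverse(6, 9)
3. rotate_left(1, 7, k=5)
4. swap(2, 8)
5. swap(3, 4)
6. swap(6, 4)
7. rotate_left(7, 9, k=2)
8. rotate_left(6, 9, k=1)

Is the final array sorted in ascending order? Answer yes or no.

After 1 (rotate_left(1, 6, k=3)): [1, 7, 9, 5, 3, 2, 6, 8, 4, 0]
After 2 (reverse(6, 9)): [1, 7, 9, 5, 3, 2, 0, 4, 8, 6]
After 3 (rotate_left(1, 7, k=5)): [1, 0, 4, 7, 9, 5, 3, 2, 8, 6]
After 4 (swap(2, 8)): [1, 0, 8, 7, 9, 5, 3, 2, 4, 6]
After 5 (swap(3, 4)): [1, 0, 8, 9, 7, 5, 3, 2, 4, 6]
After 6 (swap(6, 4)): [1, 0, 8, 9, 3, 5, 7, 2, 4, 6]
After 7 (rotate_left(7, 9, k=2)): [1, 0, 8, 9, 3, 5, 7, 6, 2, 4]
After 8 (rotate_left(6, 9, k=1)): [1, 0, 8, 9, 3, 5, 6, 2, 4, 7]

Answer: no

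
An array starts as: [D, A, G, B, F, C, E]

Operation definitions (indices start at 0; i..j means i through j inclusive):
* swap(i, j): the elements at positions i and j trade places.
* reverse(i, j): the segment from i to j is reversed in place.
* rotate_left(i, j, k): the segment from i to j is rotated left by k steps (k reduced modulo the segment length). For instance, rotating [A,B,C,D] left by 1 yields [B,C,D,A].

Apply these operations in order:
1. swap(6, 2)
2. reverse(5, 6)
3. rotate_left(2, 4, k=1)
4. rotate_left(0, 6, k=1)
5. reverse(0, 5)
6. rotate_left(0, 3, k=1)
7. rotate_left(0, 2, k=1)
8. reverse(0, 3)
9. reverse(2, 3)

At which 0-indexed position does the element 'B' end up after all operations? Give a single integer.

Answer: 4

Derivation:
After 1 (swap(6, 2)): [D, A, E, B, F, C, G]
After 2 (reverse(5, 6)): [D, A, E, B, F, G, C]
After 3 (rotate_left(2, 4, k=1)): [D, A, B, F, E, G, C]
After 4 (rotate_left(0, 6, k=1)): [A, B, F, E, G, C, D]
After 5 (reverse(0, 5)): [C, G, E, F, B, A, D]
After 6 (rotate_left(0, 3, k=1)): [G, E, F, C, B, A, D]
After 7 (rotate_left(0, 2, k=1)): [E, F, G, C, B, A, D]
After 8 (reverse(0, 3)): [C, G, F, E, B, A, D]
After 9 (reverse(2, 3)): [C, G, E, F, B, A, D]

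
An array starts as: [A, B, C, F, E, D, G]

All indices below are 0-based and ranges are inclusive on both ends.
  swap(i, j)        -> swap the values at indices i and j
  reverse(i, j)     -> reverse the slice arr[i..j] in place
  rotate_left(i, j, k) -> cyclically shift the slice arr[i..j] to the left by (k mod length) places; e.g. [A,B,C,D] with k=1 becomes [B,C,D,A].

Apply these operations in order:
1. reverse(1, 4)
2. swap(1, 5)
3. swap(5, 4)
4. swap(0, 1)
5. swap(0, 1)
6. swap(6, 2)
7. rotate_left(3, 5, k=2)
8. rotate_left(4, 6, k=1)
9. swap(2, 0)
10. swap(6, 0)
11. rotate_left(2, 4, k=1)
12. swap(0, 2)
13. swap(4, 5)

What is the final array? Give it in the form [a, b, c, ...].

Answer: [B, D, C, E, F, A, G]

Derivation:
After 1 (reverse(1, 4)): [A, E, F, C, B, D, G]
After 2 (swap(1, 5)): [A, D, F, C, B, E, G]
After 3 (swap(5, 4)): [A, D, F, C, E, B, G]
After 4 (swap(0, 1)): [D, A, F, C, E, B, G]
After 5 (swap(0, 1)): [A, D, F, C, E, B, G]
After 6 (swap(6, 2)): [A, D, G, C, E, B, F]
After 7 (rotate_left(3, 5, k=2)): [A, D, G, B, C, E, F]
After 8 (rotate_left(4, 6, k=1)): [A, D, G, B, E, F, C]
After 9 (swap(2, 0)): [G, D, A, B, E, F, C]
After 10 (swap(6, 0)): [C, D, A, B, E, F, G]
After 11 (rotate_left(2, 4, k=1)): [C, D, B, E, A, F, G]
After 12 (swap(0, 2)): [B, D, C, E, A, F, G]
After 13 (swap(4, 5)): [B, D, C, E, F, A, G]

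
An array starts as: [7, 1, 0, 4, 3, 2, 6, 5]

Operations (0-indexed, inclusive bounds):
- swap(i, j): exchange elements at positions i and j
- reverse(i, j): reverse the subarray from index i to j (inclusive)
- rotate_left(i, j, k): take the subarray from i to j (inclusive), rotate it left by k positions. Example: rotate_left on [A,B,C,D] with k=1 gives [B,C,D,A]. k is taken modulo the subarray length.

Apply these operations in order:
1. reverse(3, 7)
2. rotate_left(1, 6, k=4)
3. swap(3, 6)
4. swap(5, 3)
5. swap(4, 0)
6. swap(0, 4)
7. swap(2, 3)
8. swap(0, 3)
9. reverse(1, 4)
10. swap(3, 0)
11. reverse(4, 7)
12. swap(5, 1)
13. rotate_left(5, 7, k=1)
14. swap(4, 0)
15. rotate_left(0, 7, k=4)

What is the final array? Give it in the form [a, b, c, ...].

Answer: [5, 6, 2, 0, 4, 1, 7, 3]

Derivation:
After 1 (reverse(3, 7)): [7, 1, 0, 5, 6, 2, 3, 4]
After 2 (rotate_left(1, 6, k=4)): [7, 2, 3, 1, 0, 5, 6, 4]
After 3 (swap(3, 6)): [7, 2, 3, 6, 0, 5, 1, 4]
After 4 (swap(5, 3)): [7, 2, 3, 5, 0, 6, 1, 4]
After 5 (swap(4, 0)): [0, 2, 3, 5, 7, 6, 1, 4]
After 6 (swap(0, 4)): [7, 2, 3, 5, 0, 6, 1, 4]
After 7 (swap(2, 3)): [7, 2, 5, 3, 0, 6, 1, 4]
After 8 (swap(0, 3)): [3, 2, 5, 7, 0, 6, 1, 4]
After 9 (reverse(1, 4)): [3, 0, 7, 5, 2, 6, 1, 4]
After 10 (swap(3, 0)): [5, 0, 7, 3, 2, 6, 1, 4]
After 11 (reverse(4, 7)): [5, 0, 7, 3, 4, 1, 6, 2]
After 12 (swap(5, 1)): [5, 1, 7, 3, 4, 0, 6, 2]
After 13 (rotate_left(5, 7, k=1)): [5, 1, 7, 3, 4, 6, 2, 0]
After 14 (swap(4, 0)): [4, 1, 7, 3, 5, 6, 2, 0]
After 15 (rotate_left(0, 7, k=4)): [5, 6, 2, 0, 4, 1, 7, 3]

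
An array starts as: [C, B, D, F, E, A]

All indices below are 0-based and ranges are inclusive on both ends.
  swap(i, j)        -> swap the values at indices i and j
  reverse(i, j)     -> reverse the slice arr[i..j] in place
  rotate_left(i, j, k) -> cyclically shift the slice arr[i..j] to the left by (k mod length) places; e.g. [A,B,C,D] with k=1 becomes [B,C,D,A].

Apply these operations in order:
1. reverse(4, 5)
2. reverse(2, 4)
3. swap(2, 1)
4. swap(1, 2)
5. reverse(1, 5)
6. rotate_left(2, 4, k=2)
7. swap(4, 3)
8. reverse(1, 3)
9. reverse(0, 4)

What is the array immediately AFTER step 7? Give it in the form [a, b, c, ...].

After 1 (reverse(4, 5)): [C, B, D, F, A, E]
After 2 (reverse(2, 4)): [C, B, A, F, D, E]
After 3 (swap(2, 1)): [C, A, B, F, D, E]
After 4 (swap(1, 2)): [C, B, A, F, D, E]
After 5 (reverse(1, 5)): [C, E, D, F, A, B]
After 6 (rotate_left(2, 4, k=2)): [C, E, A, D, F, B]
After 7 (swap(4, 3)): [C, E, A, F, D, B]

Answer: [C, E, A, F, D, B]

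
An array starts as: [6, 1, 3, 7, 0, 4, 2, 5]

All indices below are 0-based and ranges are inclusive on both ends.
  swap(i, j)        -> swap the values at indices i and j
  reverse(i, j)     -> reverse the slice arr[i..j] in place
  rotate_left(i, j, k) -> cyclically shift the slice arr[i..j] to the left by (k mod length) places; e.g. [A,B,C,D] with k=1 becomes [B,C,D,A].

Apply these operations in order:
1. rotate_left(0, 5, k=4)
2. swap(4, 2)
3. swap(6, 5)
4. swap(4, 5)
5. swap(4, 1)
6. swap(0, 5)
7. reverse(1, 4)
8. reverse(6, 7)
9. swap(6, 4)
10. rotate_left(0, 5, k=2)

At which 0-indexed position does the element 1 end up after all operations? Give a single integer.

Answer: 0

Derivation:
After 1 (rotate_left(0, 5, k=4)): [0, 4, 6, 1, 3, 7, 2, 5]
After 2 (swap(4, 2)): [0, 4, 3, 1, 6, 7, 2, 5]
After 3 (swap(6, 5)): [0, 4, 3, 1, 6, 2, 7, 5]
After 4 (swap(4, 5)): [0, 4, 3, 1, 2, 6, 7, 5]
After 5 (swap(4, 1)): [0, 2, 3, 1, 4, 6, 7, 5]
After 6 (swap(0, 5)): [6, 2, 3, 1, 4, 0, 7, 5]
After 7 (reverse(1, 4)): [6, 4, 1, 3, 2, 0, 7, 5]
After 8 (reverse(6, 7)): [6, 4, 1, 3, 2, 0, 5, 7]
After 9 (swap(6, 4)): [6, 4, 1, 3, 5, 0, 2, 7]
After 10 (rotate_left(0, 5, k=2)): [1, 3, 5, 0, 6, 4, 2, 7]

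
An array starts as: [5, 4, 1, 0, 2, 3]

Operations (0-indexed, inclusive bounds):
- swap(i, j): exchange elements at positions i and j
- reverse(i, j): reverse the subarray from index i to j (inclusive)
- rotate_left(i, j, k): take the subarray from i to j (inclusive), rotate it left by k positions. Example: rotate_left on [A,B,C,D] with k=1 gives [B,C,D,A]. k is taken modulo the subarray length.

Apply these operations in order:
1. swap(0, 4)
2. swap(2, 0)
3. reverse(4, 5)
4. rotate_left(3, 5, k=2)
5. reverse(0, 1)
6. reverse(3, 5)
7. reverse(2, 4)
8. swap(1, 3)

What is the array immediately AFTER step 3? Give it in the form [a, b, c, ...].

Answer: [1, 4, 2, 0, 3, 5]

Derivation:
After 1 (swap(0, 4)): [2, 4, 1, 0, 5, 3]
After 2 (swap(2, 0)): [1, 4, 2, 0, 5, 3]
After 3 (reverse(4, 5)): [1, 4, 2, 0, 3, 5]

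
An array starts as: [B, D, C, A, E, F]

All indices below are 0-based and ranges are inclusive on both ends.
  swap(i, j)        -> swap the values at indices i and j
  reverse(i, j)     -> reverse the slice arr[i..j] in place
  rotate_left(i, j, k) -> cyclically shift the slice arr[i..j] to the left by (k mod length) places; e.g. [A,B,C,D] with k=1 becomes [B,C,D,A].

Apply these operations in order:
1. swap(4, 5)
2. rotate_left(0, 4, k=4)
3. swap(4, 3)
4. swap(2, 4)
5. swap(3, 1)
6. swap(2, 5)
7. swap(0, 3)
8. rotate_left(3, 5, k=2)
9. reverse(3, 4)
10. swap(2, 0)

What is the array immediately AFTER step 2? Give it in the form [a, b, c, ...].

Answer: [F, B, D, C, A, E]

Derivation:
After 1 (swap(4, 5)): [B, D, C, A, F, E]
After 2 (rotate_left(0, 4, k=4)): [F, B, D, C, A, E]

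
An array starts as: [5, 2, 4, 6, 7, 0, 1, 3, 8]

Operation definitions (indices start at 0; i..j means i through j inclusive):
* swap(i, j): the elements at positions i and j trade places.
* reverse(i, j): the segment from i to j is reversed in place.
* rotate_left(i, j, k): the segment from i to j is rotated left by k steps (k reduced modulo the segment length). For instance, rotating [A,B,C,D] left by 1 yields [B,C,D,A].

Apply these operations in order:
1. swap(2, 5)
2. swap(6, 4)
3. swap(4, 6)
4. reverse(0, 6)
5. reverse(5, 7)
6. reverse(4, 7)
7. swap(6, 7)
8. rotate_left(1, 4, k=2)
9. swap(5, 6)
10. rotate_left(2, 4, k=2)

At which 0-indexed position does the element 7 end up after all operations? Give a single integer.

Answer: 2

Derivation:
After 1 (swap(2, 5)): [5, 2, 0, 6, 7, 4, 1, 3, 8]
After 2 (swap(6, 4)): [5, 2, 0, 6, 1, 4, 7, 3, 8]
After 3 (swap(4, 6)): [5, 2, 0, 6, 7, 4, 1, 3, 8]
After 4 (reverse(0, 6)): [1, 4, 7, 6, 0, 2, 5, 3, 8]
After 5 (reverse(5, 7)): [1, 4, 7, 6, 0, 3, 5, 2, 8]
After 6 (reverse(4, 7)): [1, 4, 7, 6, 2, 5, 3, 0, 8]
After 7 (swap(6, 7)): [1, 4, 7, 6, 2, 5, 0, 3, 8]
After 8 (rotate_left(1, 4, k=2)): [1, 6, 2, 4, 7, 5, 0, 3, 8]
After 9 (swap(5, 6)): [1, 6, 2, 4, 7, 0, 5, 3, 8]
After 10 (rotate_left(2, 4, k=2)): [1, 6, 7, 2, 4, 0, 5, 3, 8]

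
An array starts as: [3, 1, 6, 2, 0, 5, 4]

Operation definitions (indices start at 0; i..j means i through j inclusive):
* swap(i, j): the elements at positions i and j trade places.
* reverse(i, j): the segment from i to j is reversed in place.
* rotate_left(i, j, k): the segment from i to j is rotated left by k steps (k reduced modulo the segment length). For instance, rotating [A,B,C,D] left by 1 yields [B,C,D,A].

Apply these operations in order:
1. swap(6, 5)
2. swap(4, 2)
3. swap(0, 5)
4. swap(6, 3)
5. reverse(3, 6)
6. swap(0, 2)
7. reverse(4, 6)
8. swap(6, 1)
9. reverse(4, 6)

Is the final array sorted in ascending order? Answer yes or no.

After 1 (swap(6, 5)): [3, 1, 6, 2, 0, 4, 5]
After 2 (swap(4, 2)): [3, 1, 0, 2, 6, 4, 5]
After 3 (swap(0, 5)): [4, 1, 0, 2, 6, 3, 5]
After 4 (swap(6, 3)): [4, 1, 0, 5, 6, 3, 2]
After 5 (reverse(3, 6)): [4, 1, 0, 2, 3, 6, 5]
After 6 (swap(0, 2)): [0, 1, 4, 2, 3, 6, 5]
After 7 (reverse(4, 6)): [0, 1, 4, 2, 5, 6, 3]
After 8 (swap(6, 1)): [0, 3, 4, 2, 5, 6, 1]
After 9 (reverse(4, 6)): [0, 3, 4, 2, 1, 6, 5]

Answer: no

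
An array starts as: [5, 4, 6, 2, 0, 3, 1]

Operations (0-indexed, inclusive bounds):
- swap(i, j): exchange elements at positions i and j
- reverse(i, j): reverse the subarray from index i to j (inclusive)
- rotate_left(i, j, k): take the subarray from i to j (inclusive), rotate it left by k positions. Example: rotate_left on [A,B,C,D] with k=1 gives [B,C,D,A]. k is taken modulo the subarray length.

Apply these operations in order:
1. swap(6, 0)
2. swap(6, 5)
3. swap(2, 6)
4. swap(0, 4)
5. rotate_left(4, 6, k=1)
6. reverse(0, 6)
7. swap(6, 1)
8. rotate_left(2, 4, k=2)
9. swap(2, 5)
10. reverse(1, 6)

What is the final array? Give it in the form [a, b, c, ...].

After 1 (swap(6, 0)): [1, 4, 6, 2, 0, 3, 5]
After 2 (swap(6, 5)): [1, 4, 6, 2, 0, 5, 3]
After 3 (swap(2, 6)): [1, 4, 3, 2, 0, 5, 6]
After 4 (swap(0, 4)): [0, 4, 3, 2, 1, 5, 6]
After 5 (rotate_left(4, 6, k=1)): [0, 4, 3, 2, 5, 6, 1]
After 6 (reverse(0, 6)): [1, 6, 5, 2, 3, 4, 0]
After 7 (swap(6, 1)): [1, 0, 5, 2, 3, 4, 6]
After 8 (rotate_left(2, 4, k=2)): [1, 0, 3, 5, 2, 4, 6]
After 9 (swap(2, 5)): [1, 0, 4, 5, 2, 3, 6]
After 10 (reverse(1, 6)): [1, 6, 3, 2, 5, 4, 0]

Answer: [1, 6, 3, 2, 5, 4, 0]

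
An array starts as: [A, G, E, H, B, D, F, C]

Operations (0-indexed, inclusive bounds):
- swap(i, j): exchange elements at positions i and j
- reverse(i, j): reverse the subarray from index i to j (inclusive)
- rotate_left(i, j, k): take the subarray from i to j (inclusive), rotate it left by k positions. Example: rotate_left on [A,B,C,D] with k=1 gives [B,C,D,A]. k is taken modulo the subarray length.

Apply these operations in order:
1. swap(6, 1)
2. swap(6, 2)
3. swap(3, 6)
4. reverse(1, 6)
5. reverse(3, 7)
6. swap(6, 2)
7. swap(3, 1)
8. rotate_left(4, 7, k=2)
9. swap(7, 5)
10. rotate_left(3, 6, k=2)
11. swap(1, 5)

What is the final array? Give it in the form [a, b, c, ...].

After 1 (swap(6, 1)): [A, F, E, H, B, D, G, C]
After 2 (swap(6, 2)): [A, F, G, H, B, D, E, C]
After 3 (swap(3, 6)): [A, F, G, E, B, D, H, C]
After 4 (reverse(1, 6)): [A, H, D, B, E, G, F, C]
After 5 (reverse(3, 7)): [A, H, D, C, F, G, E, B]
After 6 (swap(6, 2)): [A, H, E, C, F, G, D, B]
After 7 (swap(3, 1)): [A, C, E, H, F, G, D, B]
After 8 (rotate_left(4, 7, k=2)): [A, C, E, H, D, B, F, G]
After 9 (swap(7, 5)): [A, C, E, H, D, G, F, B]
After 10 (rotate_left(3, 6, k=2)): [A, C, E, G, F, H, D, B]
After 11 (swap(1, 5)): [A, H, E, G, F, C, D, B]

Answer: [A, H, E, G, F, C, D, B]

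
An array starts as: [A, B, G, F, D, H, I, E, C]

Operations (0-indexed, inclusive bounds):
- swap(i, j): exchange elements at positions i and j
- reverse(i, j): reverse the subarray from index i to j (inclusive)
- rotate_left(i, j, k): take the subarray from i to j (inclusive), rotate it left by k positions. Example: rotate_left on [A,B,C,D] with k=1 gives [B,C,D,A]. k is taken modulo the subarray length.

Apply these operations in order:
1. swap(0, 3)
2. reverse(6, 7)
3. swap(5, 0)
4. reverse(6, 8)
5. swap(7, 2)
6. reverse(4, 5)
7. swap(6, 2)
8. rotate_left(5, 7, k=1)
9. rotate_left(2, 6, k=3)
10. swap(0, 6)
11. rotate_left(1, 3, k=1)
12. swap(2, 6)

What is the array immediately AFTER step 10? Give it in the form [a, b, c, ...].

Answer: [F, B, I, G, C, A, H, D, E]

Derivation:
After 1 (swap(0, 3)): [F, B, G, A, D, H, I, E, C]
After 2 (reverse(6, 7)): [F, B, G, A, D, H, E, I, C]
After 3 (swap(5, 0)): [H, B, G, A, D, F, E, I, C]
After 4 (reverse(6, 8)): [H, B, G, A, D, F, C, I, E]
After 5 (swap(7, 2)): [H, B, I, A, D, F, C, G, E]
After 6 (reverse(4, 5)): [H, B, I, A, F, D, C, G, E]
After 7 (swap(6, 2)): [H, B, C, A, F, D, I, G, E]
After 8 (rotate_left(5, 7, k=1)): [H, B, C, A, F, I, G, D, E]
After 9 (rotate_left(2, 6, k=3)): [H, B, I, G, C, A, F, D, E]
After 10 (swap(0, 6)): [F, B, I, G, C, A, H, D, E]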